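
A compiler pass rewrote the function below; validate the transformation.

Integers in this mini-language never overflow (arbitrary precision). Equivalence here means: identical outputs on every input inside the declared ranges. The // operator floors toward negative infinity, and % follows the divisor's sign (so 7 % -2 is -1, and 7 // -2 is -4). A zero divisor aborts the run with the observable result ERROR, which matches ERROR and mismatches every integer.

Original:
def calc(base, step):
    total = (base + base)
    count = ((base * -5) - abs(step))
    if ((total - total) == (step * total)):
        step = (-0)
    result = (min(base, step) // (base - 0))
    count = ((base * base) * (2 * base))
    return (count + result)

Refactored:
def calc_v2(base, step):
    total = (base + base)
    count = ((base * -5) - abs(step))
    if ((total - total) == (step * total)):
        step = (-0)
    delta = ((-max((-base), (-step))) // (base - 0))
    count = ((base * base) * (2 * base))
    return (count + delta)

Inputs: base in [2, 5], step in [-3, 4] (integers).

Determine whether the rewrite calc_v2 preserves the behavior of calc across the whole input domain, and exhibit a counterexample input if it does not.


Reading the diff, among the changes: min/max/abs usage differs, local variable names differ.
One worked example (base=5, step=-3) — calc: total becomes 10; next count becomes -28; next ((total - total) == (step * total)) evaluates to false; next result becomes -1; next count becomes 250; next final value 249; calc_v2: total becomes 10; next count becomes -28; next ((total - total) == (step * total)) evaluates to false; next delta becomes -1; next count becomes 250; next final value 249; agreement on 249.
Across all 32 domain points the two functions coincide.
verdict: equivalent


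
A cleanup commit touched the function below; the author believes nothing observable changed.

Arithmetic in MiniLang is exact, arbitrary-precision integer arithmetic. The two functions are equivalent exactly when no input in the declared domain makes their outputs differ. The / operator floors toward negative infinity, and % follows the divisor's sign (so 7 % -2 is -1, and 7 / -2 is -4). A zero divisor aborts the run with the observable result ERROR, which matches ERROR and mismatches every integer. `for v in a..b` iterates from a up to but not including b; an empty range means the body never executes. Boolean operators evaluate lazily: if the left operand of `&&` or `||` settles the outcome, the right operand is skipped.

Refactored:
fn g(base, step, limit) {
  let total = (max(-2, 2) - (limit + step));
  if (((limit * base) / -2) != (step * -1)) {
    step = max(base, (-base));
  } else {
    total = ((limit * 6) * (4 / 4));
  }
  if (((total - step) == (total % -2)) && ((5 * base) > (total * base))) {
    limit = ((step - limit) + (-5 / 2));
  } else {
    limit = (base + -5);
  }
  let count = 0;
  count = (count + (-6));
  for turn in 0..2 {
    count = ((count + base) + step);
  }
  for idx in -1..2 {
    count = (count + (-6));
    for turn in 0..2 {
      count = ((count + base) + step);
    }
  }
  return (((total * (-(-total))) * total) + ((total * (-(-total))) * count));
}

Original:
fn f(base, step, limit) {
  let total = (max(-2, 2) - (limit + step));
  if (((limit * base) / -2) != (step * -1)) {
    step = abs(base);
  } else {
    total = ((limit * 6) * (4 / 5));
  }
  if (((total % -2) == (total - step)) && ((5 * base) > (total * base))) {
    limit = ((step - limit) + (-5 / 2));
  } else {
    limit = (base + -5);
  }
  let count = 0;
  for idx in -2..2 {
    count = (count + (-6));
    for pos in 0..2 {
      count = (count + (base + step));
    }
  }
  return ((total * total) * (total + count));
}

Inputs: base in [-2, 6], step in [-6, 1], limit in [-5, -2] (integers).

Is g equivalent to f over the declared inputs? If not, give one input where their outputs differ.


The rewrite breaks on base=-1, step=1, limit=-2, where the results are 0 and -5184.
f: total=3, then (((limit * base) / -2) != (step * -1)) is false, then total=0, then (((total % -2) == (total - step)) && ((5 * base) > (total * base))) is false, then limit=-6, then count=0, then (idx=-2), then count=-6, then (pos=0), then count=-6, then (pos=1), then count=-6, then (idx=-1), then count=-12, then (pos=0), then count=-12, then (pos=1), then count=-12, then (idx=0), then count=-18, then (pos=0), then count=-18, then (pos=1), then count=-18, then (idx=1), then count=-24, then (pos=0), then count=-24, then (pos=1), then count=-24, then returns 0
g: total=3, then (((limit * base) / -2) != (step * -1)) is false, then total=-12, then (((total - step) == (total % -2)) && ((5 * base) > (total * base))) is false, then limit=-6, then count=0, then count=-6, then (turn=0), then count=-6, then (turn=1), then count=-6, then (idx=-1), then count=-12, then (turn=0), then count=-12, then (turn=1), then count=-12, then (idx=0), then count=-18, then (turn=0), then count=-18, then (turn=1), then count=-18, then (idx=1), then count=-24, then (turn=0), then count=-24, then (turn=1), then count=-24, then returns -5184
verdict: not equivalent; witness: base=-1, step=1, limit=-2


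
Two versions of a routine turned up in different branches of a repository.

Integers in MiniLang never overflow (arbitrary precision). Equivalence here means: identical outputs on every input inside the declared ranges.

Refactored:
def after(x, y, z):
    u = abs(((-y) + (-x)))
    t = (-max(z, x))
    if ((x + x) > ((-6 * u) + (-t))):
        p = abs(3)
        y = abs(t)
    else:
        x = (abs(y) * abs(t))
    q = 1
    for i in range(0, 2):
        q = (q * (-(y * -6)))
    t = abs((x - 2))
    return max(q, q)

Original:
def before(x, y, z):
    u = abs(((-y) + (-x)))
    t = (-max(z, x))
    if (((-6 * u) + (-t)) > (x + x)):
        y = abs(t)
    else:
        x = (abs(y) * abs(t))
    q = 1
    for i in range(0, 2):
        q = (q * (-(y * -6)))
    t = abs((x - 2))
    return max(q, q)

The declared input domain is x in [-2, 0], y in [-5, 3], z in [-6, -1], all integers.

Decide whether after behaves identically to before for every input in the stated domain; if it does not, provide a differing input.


At x=-2, y=-5, z=-6: before gives 900, after gives 144.
verdict: not equivalent; witness: x=-2, y=-5, z=-6


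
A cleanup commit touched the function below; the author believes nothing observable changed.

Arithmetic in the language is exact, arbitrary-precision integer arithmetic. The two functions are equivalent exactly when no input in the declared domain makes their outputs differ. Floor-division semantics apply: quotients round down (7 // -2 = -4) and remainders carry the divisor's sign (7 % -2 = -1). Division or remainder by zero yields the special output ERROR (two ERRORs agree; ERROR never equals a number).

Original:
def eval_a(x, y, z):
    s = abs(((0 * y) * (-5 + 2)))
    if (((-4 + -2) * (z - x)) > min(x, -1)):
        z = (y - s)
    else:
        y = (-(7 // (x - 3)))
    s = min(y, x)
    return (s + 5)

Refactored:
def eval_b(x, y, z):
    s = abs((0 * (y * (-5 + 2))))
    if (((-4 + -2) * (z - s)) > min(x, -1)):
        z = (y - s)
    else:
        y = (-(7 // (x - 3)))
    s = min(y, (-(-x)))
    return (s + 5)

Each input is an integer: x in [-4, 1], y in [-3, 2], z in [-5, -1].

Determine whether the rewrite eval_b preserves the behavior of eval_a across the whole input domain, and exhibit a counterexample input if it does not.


On input x=-2, y=-3, z=-1, eval_a returns 3 while eval_b returns 2.
verdict: not equivalent; witness: x=-2, y=-3, z=-1


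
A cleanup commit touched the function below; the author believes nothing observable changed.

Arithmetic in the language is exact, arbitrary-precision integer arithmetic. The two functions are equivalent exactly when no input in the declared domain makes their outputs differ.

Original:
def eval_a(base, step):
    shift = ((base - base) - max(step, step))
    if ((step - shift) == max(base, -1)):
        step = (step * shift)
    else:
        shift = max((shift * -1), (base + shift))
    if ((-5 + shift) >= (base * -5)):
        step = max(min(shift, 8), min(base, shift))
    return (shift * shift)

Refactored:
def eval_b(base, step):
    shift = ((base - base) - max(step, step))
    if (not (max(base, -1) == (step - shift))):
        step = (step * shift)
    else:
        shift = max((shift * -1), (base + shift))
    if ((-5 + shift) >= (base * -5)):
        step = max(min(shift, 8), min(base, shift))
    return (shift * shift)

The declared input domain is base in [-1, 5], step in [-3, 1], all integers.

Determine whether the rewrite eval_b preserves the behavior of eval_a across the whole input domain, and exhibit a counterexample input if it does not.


Run the pair on base=-1, step=-3.
eval_a: shift=3, then ((step - shift) == max(base, -1)) is false, then shift=2, then ((-5 + shift) >= (base * -5)) is false, then returns 4
eval_b: shift=3, then (not (max(base, -1) == (step - shift))) is true, then step=-9, then ((-5 + shift) >= (base * -5)) is false, then returns 9
4 against 9: the behavior changed.
verdict: not equivalent; witness: base=-1, step=-3


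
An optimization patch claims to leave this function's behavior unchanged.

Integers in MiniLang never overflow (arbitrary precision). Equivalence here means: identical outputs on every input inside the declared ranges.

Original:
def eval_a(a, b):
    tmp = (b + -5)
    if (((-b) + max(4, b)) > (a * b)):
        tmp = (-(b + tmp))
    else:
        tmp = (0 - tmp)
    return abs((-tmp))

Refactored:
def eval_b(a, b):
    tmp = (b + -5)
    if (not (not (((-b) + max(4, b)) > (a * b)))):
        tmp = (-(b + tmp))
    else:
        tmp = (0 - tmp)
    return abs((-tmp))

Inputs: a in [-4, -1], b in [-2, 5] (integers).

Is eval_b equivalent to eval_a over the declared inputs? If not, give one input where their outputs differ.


Although boolean connective usage differs, 32/32 inputs agree.
verdict: equivalent


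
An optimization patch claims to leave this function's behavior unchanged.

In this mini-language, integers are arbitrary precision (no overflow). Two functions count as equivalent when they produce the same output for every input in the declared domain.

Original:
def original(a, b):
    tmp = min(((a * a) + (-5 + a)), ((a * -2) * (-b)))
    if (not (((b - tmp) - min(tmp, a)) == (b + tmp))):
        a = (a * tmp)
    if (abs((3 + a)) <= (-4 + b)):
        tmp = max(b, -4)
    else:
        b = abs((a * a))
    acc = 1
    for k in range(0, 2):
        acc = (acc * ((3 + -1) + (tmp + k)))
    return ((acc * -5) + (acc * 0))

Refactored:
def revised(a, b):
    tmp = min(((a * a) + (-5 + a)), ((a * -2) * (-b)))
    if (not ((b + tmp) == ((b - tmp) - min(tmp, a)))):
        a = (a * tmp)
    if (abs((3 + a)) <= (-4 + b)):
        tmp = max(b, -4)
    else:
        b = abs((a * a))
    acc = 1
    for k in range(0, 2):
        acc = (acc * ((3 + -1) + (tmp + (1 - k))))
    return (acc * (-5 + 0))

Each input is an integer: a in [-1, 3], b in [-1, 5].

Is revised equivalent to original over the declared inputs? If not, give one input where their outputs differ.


Comparing the listings, the differences include: constant usage differs, plus arithmetic usage differs.
Tracing a=3, b=3: original: tmp = 7; (not (((b - tmp) - min(tmp, a)) == (b + tmp))) -> true; a = 21; (abs((3 + a)) <= (-4 + b)) -> false; b = 441; acc = 1; [k=0]; acc = 9; [k=1]; acc = 90; return -450 | revised: tmp = 7; (not ((b + tmp) == ((b - tmp) - min(tmp, a)))) -> true; a = 21; (abs((3 + a)) <= (-4 + b)) -> false; b = 441; acc = 1; [k=0]; acc = 10; [k=1]; acc = 90; return -450 — matching result -450.
Every one of the 35 inputs gives matching results.
verdict: equivalent


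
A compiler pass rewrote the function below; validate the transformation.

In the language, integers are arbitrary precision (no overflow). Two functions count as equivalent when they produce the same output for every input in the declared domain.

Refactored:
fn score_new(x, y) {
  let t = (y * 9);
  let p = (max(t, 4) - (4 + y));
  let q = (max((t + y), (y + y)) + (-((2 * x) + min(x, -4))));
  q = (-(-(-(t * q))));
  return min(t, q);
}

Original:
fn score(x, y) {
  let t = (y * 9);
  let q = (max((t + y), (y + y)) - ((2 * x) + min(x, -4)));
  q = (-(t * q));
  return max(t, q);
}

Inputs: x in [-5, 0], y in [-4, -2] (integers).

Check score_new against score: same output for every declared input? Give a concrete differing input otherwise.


Try x=-5, y=-4.
score: t = -36; q = 7; q = 252; return 252
score_new: t = -36; p = 4; q = 7; q = 252; return -36
252 and -36 differ, so these are not the same function on this domain.
verdict: not equivalent; witness: x=-5, y=-4


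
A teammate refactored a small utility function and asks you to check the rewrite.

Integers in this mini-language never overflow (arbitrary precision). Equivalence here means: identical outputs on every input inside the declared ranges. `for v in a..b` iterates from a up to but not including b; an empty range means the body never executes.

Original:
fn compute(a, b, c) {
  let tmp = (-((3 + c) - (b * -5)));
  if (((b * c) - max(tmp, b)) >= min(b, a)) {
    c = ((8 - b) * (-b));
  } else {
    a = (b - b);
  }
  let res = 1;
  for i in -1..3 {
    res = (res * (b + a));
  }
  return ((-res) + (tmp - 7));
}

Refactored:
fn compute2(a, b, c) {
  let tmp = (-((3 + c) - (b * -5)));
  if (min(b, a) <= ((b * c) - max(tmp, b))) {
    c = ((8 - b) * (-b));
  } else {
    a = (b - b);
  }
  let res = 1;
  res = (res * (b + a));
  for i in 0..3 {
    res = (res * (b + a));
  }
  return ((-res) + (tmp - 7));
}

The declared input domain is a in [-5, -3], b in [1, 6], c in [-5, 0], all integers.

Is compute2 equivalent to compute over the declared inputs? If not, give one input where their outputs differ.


Differences: statement counts differ; also comparison usage differs; also arithmetic usage differs; also loop structure differs — yet all 108 inputs agree.
verdict: equivalent


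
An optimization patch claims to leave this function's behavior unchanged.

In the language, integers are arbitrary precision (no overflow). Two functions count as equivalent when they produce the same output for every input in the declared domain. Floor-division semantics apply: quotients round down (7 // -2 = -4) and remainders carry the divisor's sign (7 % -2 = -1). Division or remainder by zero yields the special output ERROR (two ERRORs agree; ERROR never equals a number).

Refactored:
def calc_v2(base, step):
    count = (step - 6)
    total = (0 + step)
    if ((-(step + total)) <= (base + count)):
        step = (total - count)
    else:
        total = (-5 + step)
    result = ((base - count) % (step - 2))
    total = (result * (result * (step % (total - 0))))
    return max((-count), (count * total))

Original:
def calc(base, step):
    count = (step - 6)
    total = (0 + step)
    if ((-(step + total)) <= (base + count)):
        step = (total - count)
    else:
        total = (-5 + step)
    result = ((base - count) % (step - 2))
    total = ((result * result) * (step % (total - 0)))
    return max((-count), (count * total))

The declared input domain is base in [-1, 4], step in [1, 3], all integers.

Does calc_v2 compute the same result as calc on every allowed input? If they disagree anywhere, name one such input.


Changes here: same computation, different form; the full 18-point sweep finds no disagreement.
verdict: equivalent


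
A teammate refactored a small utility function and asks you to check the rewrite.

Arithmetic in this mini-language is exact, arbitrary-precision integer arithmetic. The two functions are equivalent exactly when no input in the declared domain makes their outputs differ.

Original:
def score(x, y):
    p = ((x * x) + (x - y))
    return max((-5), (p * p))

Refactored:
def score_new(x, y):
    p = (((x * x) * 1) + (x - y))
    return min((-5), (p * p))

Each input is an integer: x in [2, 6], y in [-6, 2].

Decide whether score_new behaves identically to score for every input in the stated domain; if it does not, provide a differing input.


Consider the input x=2, y=-6.
score: p=12, then returns 144
score_new: p=12, then returns -5
144 != -5, so the rewrite changes behavior.
verdict: not equivalent; witness: x=2, y=-6


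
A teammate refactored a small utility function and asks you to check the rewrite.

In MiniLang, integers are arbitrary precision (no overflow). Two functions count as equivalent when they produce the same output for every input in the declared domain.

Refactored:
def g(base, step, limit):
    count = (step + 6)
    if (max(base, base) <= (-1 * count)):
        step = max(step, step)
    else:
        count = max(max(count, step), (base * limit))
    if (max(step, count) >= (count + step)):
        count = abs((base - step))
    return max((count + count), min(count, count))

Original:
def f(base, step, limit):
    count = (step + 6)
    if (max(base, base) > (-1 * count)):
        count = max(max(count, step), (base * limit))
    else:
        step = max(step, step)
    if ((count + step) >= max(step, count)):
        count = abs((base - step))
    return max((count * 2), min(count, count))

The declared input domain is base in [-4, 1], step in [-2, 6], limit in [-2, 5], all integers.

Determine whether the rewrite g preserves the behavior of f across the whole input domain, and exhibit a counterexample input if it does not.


At base=-4, step=-2, limit=-2: f gives 8, g gives 4.
verdict: not equivalent; witness: base=-4, step=-2, limit=-2


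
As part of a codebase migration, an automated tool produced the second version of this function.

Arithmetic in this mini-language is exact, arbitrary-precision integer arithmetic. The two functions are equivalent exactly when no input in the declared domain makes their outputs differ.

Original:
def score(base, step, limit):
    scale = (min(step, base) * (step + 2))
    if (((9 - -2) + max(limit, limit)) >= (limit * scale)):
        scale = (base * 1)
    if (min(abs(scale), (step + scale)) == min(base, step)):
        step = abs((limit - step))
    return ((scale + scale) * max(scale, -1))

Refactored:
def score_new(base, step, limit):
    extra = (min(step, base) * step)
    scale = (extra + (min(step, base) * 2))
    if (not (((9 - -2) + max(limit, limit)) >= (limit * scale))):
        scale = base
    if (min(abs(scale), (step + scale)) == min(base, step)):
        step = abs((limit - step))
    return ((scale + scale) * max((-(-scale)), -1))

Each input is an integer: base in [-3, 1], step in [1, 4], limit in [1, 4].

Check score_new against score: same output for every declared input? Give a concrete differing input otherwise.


Take base=-3, step=1, limit=1.
score: scale := -9 | (((9 - -2) + max(limit, limit)) >= (limit * scale)): true | scale := -3 | (min(abs(scale), (step + scale)) == min(base, step)): false | result 6
score_new: extra := -3 | scale := -9 | (not (((9 - -2) + max(limit, limit)) >= (limit * scale))): false | (min(abs(scale), (step + scale)) == min(base, step)): false | result 18
6 against 18: the behavior changed.
verdict: not equivalent; witness: base=-3, step=1, limit=1


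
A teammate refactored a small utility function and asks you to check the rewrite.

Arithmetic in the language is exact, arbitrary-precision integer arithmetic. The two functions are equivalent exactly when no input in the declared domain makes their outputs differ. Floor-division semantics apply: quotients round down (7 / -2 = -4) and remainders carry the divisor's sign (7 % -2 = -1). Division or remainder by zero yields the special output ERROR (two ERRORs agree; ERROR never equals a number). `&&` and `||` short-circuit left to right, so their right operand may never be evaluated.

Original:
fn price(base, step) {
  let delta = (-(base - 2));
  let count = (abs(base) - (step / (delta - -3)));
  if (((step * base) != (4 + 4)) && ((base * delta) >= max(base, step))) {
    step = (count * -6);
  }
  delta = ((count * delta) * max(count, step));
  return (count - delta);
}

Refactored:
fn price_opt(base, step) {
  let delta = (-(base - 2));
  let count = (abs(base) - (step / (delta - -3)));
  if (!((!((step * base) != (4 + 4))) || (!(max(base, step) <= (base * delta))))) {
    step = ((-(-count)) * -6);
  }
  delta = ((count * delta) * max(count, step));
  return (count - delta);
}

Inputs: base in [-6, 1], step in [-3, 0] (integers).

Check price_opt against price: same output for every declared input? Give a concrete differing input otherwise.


Equivalent — the differences include boolean connective usage differs, plus comparison usage differs, yet no declared input distinguishes the two.
One worked example (base=0, step=-2) — price: delta=2, then count=1, then (((step * base) != (4 + 4)) && ((base * delta) >= max(base, step))) is true, then step=-6, then delta=2, then returns -1; price_opt: delta=2, then count=1, then (!((!((step * base) != (4 + 4))) || (!(max(base, step) <= (base * delta))))) is true, then step=-6, then delta=2, then returns -1; agreement on -1.
Across all 32 domain points the two functions coincide.
verdict: equivalent


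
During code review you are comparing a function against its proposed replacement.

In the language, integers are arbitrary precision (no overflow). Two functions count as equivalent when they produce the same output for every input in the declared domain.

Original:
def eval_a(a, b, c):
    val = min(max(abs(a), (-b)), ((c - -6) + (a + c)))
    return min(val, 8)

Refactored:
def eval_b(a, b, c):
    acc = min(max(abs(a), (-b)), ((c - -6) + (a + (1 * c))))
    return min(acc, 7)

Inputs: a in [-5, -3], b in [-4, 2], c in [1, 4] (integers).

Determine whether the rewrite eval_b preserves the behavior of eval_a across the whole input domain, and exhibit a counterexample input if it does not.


Equivalent. The one real change (`8` became `7`) has no effect anywhere in the declared ranges.
Sweeping the whole domain (84 inputs) finds no disagreement.
As a probe, take a=-4, b=1, c=4: eval_a runs val = 4; return 4; eval_b runs acc = 4; return 4; both end at 4.
verdict: equivalent


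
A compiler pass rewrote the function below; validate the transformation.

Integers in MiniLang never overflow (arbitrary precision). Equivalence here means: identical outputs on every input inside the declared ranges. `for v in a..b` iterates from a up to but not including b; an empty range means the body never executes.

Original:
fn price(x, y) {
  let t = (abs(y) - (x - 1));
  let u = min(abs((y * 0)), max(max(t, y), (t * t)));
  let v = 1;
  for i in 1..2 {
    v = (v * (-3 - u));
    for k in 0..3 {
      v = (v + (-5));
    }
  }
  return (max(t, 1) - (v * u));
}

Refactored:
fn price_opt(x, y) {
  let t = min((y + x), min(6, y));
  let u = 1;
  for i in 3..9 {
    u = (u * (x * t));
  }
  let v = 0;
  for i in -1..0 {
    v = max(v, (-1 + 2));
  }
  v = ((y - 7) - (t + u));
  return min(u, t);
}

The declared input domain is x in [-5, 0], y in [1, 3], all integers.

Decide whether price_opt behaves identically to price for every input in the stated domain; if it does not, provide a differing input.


x=-5, y=1 yields 7 from price but -4 from price_opt.
verdict: not equivalent; witness: x=-5, y=1


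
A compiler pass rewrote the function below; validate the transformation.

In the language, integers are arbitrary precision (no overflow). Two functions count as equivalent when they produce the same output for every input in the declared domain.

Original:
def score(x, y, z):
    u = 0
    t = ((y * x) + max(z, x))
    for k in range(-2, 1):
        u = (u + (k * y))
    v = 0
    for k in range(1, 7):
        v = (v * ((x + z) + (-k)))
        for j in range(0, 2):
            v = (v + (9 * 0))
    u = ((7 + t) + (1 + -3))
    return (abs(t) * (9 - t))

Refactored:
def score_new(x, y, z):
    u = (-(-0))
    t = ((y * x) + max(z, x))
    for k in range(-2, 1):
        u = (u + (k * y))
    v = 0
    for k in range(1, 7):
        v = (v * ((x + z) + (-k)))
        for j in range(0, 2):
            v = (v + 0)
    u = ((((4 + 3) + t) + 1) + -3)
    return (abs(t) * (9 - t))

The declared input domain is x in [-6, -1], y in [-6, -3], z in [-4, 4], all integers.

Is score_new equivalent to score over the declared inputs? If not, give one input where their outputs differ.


Side by side, the visible changes include: constant usage differs; arithmetic usage differs.
Tracing x=-4, y=-6, z=2: score: u becomes 0; next t becomes 26; next at k=-2:; next u becomes 12; next at k=-1:; next u becomes 18; next at k=0:; next u becomes 18; next v becomes 0; next at k=1:; next v becomes 0; next at j=0:; next v becomes 0; next at j=1:; next v becomes 0; next at k=2:; next v becomes 0; next at j=0:; next v becomes 0; next at j=1:; next v becomes 0; next at k=3:; next v becomes 0; next at j=0:; next v becomes 0; next at j=1:; next v becomes 0; next at k=4:; next v becomes 0; next at j=0:; next v becomes 0; next at j=1:; next v becomes 0; next at k=5:; next v becomes 0; next at j=0:; next v becomes 0; next at j=1:; next v becomes 0; next at k=6:; next v becomes 0; next at j=0:; next v becomes 0; next at j=1:; next v becomes 0; next u becomes 31; next final value -442 | score_new: u becomes 0; next t becomes 26; next at k=-2:; next u becomes 12; next at k=-1:; next u becomes 18; next at k=0:; next u becomes 18; next v becomes 0; next at k=1:; next v becomes 0; next at j=0:; next v becomes 0; next at j=1:; next v becomes 0; next at k=2:; next v becomes 0; next at j=0:; next v becomes 0; next at j=1:; next v becomes 0; next at k=3:; next v becomes 0; next at j=0:; next v becomes 0; next at j=1:; next v becomes 0; next at k=4:; next v becomes 0; next at j=0:; next v becomes 0; next at j=1:; next v becomes 0; next at k=5:; next v becomes 0; next at j=0:; next v becomes 0; next at j=1:; next v becomes 0; next at k=6:; next v becomes 0; next at j=0:; next v becomes 0; next at j=1:; next v becomes 0; next u becomes 31; next final value -442 — matching result -442.
An exhaustive pass over the 216 declared inputs shows identical outputs.
verdict: equivalent


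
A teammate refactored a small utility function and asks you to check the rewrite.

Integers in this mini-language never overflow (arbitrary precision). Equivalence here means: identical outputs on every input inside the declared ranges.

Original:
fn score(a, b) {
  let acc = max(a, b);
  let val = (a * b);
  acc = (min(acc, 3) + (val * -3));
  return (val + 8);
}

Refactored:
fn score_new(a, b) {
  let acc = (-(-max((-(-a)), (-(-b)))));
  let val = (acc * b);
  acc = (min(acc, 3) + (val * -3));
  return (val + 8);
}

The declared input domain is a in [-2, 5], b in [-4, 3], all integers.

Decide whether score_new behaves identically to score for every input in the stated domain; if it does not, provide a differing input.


Not equivalent: a=-2, b=-1 separates them (10 vs 9).
score: acc := -1 | val := 2 | acc := -7 | result 10
score_new: acc := -1 | val := 1 | acc := -4 | result 9
verdict: not equivalent; witness: a=-2, b=-1


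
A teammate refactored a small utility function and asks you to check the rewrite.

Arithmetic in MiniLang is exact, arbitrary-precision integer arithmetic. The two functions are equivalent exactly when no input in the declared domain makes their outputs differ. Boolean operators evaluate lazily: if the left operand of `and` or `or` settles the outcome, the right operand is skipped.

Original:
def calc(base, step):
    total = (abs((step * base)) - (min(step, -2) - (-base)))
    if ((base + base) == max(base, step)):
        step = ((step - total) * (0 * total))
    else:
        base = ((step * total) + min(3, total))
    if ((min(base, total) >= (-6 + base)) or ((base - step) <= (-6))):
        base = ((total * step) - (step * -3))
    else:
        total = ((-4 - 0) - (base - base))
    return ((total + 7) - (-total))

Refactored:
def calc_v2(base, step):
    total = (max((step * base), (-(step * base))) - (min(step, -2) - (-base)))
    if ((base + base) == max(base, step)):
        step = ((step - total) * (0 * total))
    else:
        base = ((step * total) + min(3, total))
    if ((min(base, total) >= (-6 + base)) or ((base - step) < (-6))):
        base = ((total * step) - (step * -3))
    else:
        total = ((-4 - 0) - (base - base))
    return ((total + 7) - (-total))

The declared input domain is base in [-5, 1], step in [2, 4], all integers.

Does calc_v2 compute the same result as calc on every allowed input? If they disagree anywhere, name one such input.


Equivalent. The suspicious edit (`((base - step) <= (-6))` became `((base - step) < (-6))`) never changes the result for any input inside the declared domain.
Checked all 21 inputs in the declared domain: the outputs agree on every one.
Tracing base=0, step=2: calc: total=2, then ((base + base) == max(base, step)) is false, then base=6, then ((min(base, total) >= (-6 + base)) or ((base - step) <= (-6))) is true, then base=10, then returns 11 | calc_v2: total=2, then ((base + base) == max(base, step)) is false, then base=6, then ((min(base, total) >= (-6 + base)) or ((base - step) < (-6))) is true, then base=10, then returns 11 — matching result 11.
verdict: equivalent


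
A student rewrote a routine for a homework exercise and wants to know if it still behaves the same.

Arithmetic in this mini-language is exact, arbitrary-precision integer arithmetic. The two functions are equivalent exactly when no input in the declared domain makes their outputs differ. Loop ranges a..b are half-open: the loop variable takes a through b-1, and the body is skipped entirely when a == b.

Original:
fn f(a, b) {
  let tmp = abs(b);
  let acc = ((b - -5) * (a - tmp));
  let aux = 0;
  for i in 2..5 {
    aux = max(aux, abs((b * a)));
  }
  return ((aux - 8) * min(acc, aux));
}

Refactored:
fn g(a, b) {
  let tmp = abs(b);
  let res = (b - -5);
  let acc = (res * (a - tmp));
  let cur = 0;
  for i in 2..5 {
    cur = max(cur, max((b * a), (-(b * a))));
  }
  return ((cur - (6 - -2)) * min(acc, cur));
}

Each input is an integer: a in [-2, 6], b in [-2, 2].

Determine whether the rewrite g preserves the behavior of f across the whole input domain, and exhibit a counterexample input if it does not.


Comparing the listings, the differences include: constant usage differs, plus min/max/abs usage differs, plus arithmetic usage differs, plus local variable names differ, plus statement counts differ.
Spot check at a=5, b=1 — f: tmp := 1 | acc := 24 | aux := 0 | iter i=2: | aux := 5 | iter i=3: | aux := 5 | iter i=4: | aux := 5 | result -15. g: tmp := 1 | res := 6 | acc := 24 | cur := 0 | iter i=2: | cur := 5 | iter i=3: | cur := 5 | iter i=4: | cur := 5 | result -15. Both give -15.
Every one of the 45 inputs gives matching results.
verdict: equivalent


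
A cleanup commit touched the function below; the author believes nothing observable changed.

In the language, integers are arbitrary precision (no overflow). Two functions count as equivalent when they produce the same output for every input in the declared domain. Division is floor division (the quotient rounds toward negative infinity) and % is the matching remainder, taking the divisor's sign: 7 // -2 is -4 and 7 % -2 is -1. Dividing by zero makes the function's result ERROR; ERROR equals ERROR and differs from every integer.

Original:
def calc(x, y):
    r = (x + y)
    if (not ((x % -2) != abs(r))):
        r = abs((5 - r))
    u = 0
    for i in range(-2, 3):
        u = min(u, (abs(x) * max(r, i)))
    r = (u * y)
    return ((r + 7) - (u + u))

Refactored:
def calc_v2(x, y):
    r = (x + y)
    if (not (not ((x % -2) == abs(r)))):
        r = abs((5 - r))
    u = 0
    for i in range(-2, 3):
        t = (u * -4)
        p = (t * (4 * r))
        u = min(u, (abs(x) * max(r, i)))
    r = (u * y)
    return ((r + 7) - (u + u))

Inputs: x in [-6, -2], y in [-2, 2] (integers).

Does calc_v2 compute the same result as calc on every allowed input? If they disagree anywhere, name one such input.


There is a behavioral-looking edit here, yet the outcome never shifts on this domain.
One worked example (x=-3, y=1) — calc: r becomes -2; next (not ((x % -2) != abs(r))) evaluates to false; next u becomes 0; next at i=-2:; next u becomes -6; next at i=-1:; next u becomes -6; next at i=0:; next u becomes -6; next at i=1:; next u becomes -6; next at i=2:; next u becomes -6; next r becomes -6; next final value 13; calc_v2: r becomes -2; next (not (not ((x % -2) == abs(r)))) evaluates to false; next u becomes 0; next at i=-2:; next t becomes 0; next p becomes 0; next u becomes -6; next at i=-1:; next t becomes 24; next p becomes -192; next u becomes -6; next at i=0:; next t becomes 24; next p becomes -192; next u becomes -6; next at i=1:; next t becomes 24; next p becomes -192; next u becomes -6; next at i=2:; next t becomes 24; next p becomes -192; next u becomes -6; next r becomes -6; next final value 13; agreement on 13.
Checked all 25 inputs in the declared domain: the outputs agree on every one.
verdict: equivalent


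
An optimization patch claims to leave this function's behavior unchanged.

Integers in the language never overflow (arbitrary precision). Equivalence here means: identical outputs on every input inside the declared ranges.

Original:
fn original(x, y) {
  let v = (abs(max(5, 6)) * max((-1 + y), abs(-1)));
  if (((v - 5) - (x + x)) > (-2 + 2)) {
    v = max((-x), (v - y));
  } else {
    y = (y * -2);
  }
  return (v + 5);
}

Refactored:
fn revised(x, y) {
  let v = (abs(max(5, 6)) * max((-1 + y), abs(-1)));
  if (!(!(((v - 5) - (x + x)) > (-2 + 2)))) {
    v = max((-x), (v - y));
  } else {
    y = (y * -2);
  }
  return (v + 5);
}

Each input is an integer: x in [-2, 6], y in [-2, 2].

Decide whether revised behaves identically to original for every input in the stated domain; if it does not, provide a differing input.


The two are interchangeable: boolean connective usage differs, and every declared input agrees.
One worked example (x=1, y=1) — original: v = 6; (((v - 5) - (x + x)) > (-2 + 2)) -> false; y = -2; return 11; revised: v = 6; (!(!(((v - 5) - (x + x)) > (-2 + 2)))) -> false; y = -2; return 11; agreement on 11.
Every one of the 45 inputs gives matching results.
verdict: equivalent


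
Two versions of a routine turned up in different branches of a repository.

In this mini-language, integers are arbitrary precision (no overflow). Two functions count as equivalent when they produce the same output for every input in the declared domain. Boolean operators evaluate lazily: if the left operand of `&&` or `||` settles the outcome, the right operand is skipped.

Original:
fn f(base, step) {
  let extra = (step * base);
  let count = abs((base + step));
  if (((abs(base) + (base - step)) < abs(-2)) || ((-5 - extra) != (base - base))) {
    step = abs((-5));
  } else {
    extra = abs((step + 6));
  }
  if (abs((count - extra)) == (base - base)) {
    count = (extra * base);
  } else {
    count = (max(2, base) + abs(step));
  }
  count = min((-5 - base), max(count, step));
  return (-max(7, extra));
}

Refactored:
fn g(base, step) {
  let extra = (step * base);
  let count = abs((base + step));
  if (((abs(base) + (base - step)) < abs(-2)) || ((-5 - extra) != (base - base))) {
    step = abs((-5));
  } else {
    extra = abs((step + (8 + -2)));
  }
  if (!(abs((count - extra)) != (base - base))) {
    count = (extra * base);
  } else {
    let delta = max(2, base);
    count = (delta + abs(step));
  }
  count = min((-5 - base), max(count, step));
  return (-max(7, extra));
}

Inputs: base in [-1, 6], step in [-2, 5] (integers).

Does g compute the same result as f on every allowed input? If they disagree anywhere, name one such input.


The two are interchangeable: constant usage differs, plus comparison usage differs, plus boolean connective usage differs, plus arithmetic usage differs, plus local variable names differ, plus statement counts differ, and every declared input agrees.
As a probe, take base=3, step=-1: f runs extra := -3 | count := 2 | (((abs(base) + (base - step)) < abs(-2)) || ((-5 - extra) != (base - base))): true | step := 5 | (abs((count - extra)) == (base - base)): false | count := 8 | count := -8 | result -7; g runs extra := -3 | count := 2 | (((abs(base) + (base - step)) < abs(-2)) || ((-5 - extra) != (base - base))): true | step := 5 | (!(abs((count - extra)) != (base - base))): false | delta := 3 | count := 8 | count := -8 | result -7; both end at -7.
Checked all 64 inputs in the declared domain: the outputs agree on every one.
verdict: equivalent


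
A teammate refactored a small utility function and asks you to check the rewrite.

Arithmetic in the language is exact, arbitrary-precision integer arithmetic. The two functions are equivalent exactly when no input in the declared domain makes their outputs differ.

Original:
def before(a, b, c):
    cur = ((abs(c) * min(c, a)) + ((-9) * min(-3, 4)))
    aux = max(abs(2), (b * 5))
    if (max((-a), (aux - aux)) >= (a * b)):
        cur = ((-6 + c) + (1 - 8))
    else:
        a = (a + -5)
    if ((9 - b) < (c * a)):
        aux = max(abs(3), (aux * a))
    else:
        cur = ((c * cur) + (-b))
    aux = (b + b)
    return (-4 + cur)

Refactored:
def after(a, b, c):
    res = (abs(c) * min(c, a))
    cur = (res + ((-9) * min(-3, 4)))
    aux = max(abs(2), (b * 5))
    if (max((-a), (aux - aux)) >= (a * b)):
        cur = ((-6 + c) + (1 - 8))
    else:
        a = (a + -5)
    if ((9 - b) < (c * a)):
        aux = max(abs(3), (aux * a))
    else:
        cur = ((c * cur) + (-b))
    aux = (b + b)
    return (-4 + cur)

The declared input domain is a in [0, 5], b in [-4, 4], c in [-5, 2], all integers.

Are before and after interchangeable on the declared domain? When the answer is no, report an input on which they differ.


The two are interchangeable: statement counts differ, local variable names differ, and every declared input agrees.
Tracing a=0, b=4, c=-5: before: cur=2, then aux=20, then (max((-a), (aux - aux)) >= (a * b)) is true, then cur=-18, then ((9 - b) < (c * a)) is false, then cur=86, then aux=8, then returns 82 | after: res=-25, then cur=2, then aux=20, then (max((-a), (aux - aux)) >= (a * b)) is true, then cur=-18, then ((9 - b) < (c * a)) is false, then cur=86, then aux=8, then returns 82 — matching result 82.
Across all 432 domain points the two functions coincide.
verdict: equivalent


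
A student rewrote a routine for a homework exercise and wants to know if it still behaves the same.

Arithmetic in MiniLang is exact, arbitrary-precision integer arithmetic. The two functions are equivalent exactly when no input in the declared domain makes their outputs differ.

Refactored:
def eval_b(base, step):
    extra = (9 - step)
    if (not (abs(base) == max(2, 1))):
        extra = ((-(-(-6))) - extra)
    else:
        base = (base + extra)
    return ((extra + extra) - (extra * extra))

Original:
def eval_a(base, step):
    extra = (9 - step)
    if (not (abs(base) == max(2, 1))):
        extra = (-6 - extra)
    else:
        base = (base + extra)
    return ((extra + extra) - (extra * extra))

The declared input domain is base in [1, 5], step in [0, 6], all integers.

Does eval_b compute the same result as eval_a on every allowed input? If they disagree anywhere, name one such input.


The two are interchangeable: same computation, different form, and every declared input agrees.
Tracing base=2, step=2: eval_a: extra becomes 7; next (not (abs(base) == max(2, 1))) evaluates to false; next base becomes 9; next final value -35 | eval_b: extra becomes 7; next (not (abs(base) == max(2, 1))) evaluates to false; next base becomes 9; next final value -35 — matching result -35.
Every one of the 35 inputs gives matching results.
verdict: equivalent


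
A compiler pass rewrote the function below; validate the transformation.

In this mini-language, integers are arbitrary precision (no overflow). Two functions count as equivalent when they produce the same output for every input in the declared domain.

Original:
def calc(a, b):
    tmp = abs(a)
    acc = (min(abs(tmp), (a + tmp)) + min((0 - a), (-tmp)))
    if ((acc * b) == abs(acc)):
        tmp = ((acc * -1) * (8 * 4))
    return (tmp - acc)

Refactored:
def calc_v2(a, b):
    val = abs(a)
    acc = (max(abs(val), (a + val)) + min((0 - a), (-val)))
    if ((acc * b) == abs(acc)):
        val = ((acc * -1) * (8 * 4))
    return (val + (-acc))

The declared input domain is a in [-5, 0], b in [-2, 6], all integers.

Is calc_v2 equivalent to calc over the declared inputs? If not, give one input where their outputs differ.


These are not equivalent — on a=-5, b=-2 the outputs split (10 vs 0).
calc: tmp = 5; acc = -5; ((acc * b) == abs(acc)) -> false; return 10
calc_v2: val = 5; acc = 0; ((acc * b) == abs(acc)) -> true; val = 0; return 0
verdict: not equivalent; witness: a=-5, b=-2
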